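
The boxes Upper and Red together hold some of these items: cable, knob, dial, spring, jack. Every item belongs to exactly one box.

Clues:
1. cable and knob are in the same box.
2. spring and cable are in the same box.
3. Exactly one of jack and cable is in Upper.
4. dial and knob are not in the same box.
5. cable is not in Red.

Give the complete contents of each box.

From (5): cable ∉ Red.
(1): knob matches cable: knob ∉ Red.
(2): spring matches cable: spring ∉ Red.
Only one box left: cable ∈ Upper.
Only one box left: knob ∈ Upper.
Only one box left: spring ∈ Upper.
(3) (exactly one): jack ∉ Upper.
(4): dial ∉ Upper.
Only one box left: dial ∈ Red.
Only one box left: jack ∈ Red.

Upper = {cable, knob, spring}; Red = {dial, jack}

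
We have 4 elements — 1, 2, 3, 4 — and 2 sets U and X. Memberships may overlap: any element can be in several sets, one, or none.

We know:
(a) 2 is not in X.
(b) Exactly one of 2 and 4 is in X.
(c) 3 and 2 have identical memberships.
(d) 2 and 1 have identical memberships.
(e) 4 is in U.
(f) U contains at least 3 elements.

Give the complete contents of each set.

U = {1, 2, 3, 4}; X = {4}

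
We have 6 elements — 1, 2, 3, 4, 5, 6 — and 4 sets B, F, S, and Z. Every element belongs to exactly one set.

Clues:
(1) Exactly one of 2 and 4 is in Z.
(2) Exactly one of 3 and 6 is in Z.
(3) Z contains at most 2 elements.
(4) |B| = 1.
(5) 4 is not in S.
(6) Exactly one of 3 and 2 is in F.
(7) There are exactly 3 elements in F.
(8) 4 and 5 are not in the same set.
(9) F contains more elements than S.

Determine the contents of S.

S = {}

From (5): 4 ∉ S.
Suppose 1 ∈ S: no assignment then satisfies all the clues, so 1 ∉ S.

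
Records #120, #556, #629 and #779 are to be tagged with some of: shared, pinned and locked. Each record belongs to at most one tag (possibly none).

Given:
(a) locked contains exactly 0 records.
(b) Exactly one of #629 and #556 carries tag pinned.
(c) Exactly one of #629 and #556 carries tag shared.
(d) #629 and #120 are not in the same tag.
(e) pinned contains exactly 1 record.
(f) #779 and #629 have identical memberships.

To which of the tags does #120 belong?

#120: none

(a): locked already has 0, so the rest are out.
Suppose #120 ∈ shared: no assignment then satisfies all the clues, so #120 ∉ shared.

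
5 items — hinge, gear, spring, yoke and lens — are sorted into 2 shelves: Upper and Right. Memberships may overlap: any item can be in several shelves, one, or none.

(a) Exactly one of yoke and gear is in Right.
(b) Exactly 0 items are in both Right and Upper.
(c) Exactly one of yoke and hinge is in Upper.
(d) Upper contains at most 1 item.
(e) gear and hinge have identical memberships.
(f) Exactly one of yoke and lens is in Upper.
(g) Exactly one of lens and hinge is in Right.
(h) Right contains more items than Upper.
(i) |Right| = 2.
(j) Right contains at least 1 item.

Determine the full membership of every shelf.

Upper = {yoke}; Right = {gear, hinge}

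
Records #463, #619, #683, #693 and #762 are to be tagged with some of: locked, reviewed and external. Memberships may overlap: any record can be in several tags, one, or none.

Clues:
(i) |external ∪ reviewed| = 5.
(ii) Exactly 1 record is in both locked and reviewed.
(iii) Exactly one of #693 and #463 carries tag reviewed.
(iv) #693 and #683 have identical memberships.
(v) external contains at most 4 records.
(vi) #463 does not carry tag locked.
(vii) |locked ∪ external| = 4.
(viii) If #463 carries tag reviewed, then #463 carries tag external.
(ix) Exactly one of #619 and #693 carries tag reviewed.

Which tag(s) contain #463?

#463: external, reviewed

From (vi): #463 ∉ locked.
Suppose #463 ∉ reviewed: no assignment then satisfies all the clues, so #463 ∈ reviewed.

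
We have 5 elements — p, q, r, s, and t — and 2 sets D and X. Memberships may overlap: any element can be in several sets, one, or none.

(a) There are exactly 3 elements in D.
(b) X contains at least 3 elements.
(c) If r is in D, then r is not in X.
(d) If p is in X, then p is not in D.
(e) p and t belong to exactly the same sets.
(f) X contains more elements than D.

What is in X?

X = {p, q, s, t}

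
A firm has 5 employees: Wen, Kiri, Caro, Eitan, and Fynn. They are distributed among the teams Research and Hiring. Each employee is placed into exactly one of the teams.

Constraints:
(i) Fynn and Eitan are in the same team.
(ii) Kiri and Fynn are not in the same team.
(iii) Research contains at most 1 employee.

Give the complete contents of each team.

Research = {Kiri}; Hiring = {Caro, Eitan, Fynn, Wen}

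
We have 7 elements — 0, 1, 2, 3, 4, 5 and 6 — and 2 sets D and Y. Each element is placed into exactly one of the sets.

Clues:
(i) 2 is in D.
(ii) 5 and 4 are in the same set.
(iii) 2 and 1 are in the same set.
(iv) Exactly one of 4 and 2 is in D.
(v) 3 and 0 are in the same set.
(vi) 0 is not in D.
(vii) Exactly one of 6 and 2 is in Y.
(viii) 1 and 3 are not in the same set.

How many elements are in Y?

From (i): 2 ∈ D.
From (vi): 0 ∉ D.
(iii): 1 matches 2: 1 ∈ D.
(iv) (exactly one): 4 ∉ D.
(v): 3 matches 0: 3 ∉ D.
(vii) (exactly one): 6 ∈ Y.
Only one set left: 0 ∈ Y.
Only one set left: 3 ∈ Y.
Only one set left: 4 ∈ Y.
(ii): 5 matches 4: 5 ∉ D.
(ii): 5 matches 4: 5 ∈ Y.

5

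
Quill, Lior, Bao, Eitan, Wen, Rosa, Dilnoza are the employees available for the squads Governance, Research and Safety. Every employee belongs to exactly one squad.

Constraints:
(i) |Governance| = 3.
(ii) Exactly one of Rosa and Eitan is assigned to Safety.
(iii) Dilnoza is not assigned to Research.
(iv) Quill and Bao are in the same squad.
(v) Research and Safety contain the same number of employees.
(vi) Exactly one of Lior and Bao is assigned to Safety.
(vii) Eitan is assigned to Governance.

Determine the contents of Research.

Research = {Bao, Quill}

From (iii): Dilnoza ∉ Research.
From (vii): Eitan ∈ Governance.
(ii) (exactly one): Rosa ∈ Safety.
Suppose Quill ∉ Research: no assignment then satisfies all the clues, so Quill ∈ Research.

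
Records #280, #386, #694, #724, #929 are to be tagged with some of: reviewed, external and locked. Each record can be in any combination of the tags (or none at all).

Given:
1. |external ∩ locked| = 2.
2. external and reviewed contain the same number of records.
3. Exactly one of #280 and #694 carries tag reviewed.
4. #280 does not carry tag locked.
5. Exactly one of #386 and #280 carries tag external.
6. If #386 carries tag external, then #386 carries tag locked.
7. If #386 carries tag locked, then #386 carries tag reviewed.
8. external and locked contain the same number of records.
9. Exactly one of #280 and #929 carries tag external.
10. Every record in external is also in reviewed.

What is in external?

external = {#386, #694, #929}

From (4): #280 ∉ locked.
Suppose #280 ∈ external: no assignment then satisfies all the clues, so #280 ∉ external.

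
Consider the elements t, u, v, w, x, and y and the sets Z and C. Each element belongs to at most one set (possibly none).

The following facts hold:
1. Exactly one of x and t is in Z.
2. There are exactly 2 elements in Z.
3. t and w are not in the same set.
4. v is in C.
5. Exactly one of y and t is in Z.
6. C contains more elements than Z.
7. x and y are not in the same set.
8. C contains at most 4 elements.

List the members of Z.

Z = {t, u}

From (4): v ∈ C.
Suppose t ∉ Z: no assignment then satisfies all the clues, so t ∈ Z.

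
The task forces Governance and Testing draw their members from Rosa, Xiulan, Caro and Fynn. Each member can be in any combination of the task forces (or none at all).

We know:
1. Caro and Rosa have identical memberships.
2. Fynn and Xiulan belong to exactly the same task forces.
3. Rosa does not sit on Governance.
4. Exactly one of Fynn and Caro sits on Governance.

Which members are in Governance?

Governance = {Fynn, Xiulan}

From (3): Rosa ∉ Governance.
(1): Caro matches Rosa: Caro ∉ Governance.
(4) (exactly one): Fynn ∈ Governance.
(2): Xiulan matches Fynn: Xiulan ∈ Governance.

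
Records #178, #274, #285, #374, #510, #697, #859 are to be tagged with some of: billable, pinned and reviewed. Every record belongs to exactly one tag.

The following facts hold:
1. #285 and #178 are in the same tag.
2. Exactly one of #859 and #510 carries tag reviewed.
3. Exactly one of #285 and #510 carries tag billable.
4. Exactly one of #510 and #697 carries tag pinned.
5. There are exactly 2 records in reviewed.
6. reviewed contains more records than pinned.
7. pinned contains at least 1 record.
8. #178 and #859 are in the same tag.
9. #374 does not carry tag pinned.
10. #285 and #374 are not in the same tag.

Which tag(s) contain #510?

#510: reviewed

From (9): #374 ∉ pinned.
Suppose #510 ∈ billable: no assignment then satisfies all the clues, so #510 ∉ billable.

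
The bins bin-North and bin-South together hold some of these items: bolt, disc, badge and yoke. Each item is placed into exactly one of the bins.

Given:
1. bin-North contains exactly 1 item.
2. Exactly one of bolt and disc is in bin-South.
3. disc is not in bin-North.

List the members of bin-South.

From (3): disc ∉ bin-North.
Only one bin left: disc ∈ bin-South.
(2) (exactly one): bolt ∉ bin-South.
Only one bin left: bolt ∈ bin-North.
(1): bin-North already has 1, so the rest are out.
Only one bin left: badge ∈ bin-South.
Only one bin left: yoke ∈ bin-South.

bin-South = {badge, disc, yoke}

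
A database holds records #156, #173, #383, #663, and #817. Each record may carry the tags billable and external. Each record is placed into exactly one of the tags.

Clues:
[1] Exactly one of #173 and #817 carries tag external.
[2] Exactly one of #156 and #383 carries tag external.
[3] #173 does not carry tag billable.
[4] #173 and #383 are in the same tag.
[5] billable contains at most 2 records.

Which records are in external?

external = {#173, #383, #663}

From (3): #173 ∉ billable.
(4): #383 matches #173: #383 ∉ billable.
Only one tag left: #173 ∈ external.
Only one tag left: #383 ∈ external.
(1) (exactly one): #817 ∉ external.
(2) (exactly one): #156 ∉ external.
Only one tag left: #156 ∈ billable.
Only one tag left: #817 ∈ billable.
(5): billable already has 2, so the rest are out.
Only one tag left: #663 ∈ external.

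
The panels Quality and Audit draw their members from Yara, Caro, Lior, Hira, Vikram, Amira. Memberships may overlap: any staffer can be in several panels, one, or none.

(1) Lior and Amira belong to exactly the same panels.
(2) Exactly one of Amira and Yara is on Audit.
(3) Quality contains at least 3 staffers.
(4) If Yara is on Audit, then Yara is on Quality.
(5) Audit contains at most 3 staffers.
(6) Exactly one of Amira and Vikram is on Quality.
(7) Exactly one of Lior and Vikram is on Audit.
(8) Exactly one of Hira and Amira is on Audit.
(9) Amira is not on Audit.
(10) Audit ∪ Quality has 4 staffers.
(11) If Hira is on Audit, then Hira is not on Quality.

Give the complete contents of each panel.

Quality = {Caro, Vikram, Yara}; Audit = {Hira, Vikram, Yara}

From (9): Amira ∉ Audit.
(1): Lior matches Amira: Lior ∉ Audit.
(2) (exactly one): Yara ∈ Audit.
(4): Yara ∈ Quality.
(7) (exactly one): Vikram ∈ Audit.
(8) (exactly one): Hira ∈ Audit.
(11): Hira ∉ Quality.
(5): Audit already has 3, so the rest are out.
Suppose Caro ∉ Quality: no assignment then satisfies all the clues, so Caro ∈ Quality.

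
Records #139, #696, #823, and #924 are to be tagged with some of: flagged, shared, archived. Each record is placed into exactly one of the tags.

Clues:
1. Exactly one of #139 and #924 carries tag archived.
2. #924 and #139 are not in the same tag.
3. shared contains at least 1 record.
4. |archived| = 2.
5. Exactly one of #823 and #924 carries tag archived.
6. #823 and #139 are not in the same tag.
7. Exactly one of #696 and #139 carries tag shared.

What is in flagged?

flagged = {#823}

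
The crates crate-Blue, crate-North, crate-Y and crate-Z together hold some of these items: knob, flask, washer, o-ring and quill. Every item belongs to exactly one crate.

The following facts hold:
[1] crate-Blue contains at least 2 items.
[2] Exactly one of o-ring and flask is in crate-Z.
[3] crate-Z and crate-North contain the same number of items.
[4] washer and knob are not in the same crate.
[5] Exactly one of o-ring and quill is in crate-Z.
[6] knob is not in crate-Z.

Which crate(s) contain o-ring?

o-ring: crate-Z

From (6): knob ∉ crate-Z.
Suppose o-ring ∈ crate-Blue: no assignment then satisfies all the clues, so o-ring ∉ crate-Blue.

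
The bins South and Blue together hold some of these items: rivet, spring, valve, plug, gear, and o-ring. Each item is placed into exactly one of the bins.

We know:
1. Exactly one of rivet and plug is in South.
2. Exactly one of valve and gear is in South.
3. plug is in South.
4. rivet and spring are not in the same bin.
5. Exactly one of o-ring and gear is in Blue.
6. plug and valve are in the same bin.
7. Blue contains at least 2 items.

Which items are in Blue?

From (3): plug ∈ South.
(1) (exactly one): rivet ∉ South.
(6): valve matches plug: valve ∈ South.
Only one bin left: rivet ∈ Blue.
(2) (exactly one): gear ∉ South.
(4): spring ∉ Blue.
Only one bin left: spring ∈ South.
Only one bin left: gear ∈ Blue.
(5) (exactly one): o-ring ∉ Blue.
Only one bin left: o-ring ∈ South.

Blue = {gear, rivet}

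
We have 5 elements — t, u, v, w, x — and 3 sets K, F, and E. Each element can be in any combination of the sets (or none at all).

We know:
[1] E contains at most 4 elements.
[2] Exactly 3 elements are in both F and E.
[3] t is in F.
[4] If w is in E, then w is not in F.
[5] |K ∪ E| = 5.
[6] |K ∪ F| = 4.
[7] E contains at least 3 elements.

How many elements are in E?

4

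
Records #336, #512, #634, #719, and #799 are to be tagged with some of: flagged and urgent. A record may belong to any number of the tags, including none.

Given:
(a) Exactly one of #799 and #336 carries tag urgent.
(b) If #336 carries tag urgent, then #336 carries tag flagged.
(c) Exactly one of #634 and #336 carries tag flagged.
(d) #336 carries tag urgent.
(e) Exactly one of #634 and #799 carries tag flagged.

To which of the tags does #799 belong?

From (d): #336 ∈ urgent.
(a) (exactly one): #799 ∉ urgent.
(b): #336 ∈ flagged.
(c) (exactly one): #634 ∉ flagged.
(e) (exactly one): #799 ∈ flagged.

#799: flagged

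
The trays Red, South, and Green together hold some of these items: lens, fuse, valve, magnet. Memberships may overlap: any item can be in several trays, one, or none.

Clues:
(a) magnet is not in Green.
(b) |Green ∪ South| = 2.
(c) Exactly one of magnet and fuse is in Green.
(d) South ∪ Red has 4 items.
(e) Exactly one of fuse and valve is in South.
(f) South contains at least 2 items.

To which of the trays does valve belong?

valve: Red

From (a): magnet ∉ Green.
(c) (exactly one): fuse ∈ Green.
Suppose valve ∉ Red: no assignment then satisfies all the clues, so valve ∈ Red.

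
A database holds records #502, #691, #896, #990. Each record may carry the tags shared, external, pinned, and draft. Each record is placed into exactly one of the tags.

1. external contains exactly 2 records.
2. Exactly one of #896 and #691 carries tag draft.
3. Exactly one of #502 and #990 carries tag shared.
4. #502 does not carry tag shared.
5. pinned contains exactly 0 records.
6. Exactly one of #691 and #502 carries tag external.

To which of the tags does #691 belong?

#691: draft

From (4): #502 ∉ shared.
(3) (exactly one): #990 ∈ shared.
(5): pinned already has 0, so the rest are out.
Suppose #691 ∈ shared: no assignment then satisfies all the clues, so #691 ∉ shared.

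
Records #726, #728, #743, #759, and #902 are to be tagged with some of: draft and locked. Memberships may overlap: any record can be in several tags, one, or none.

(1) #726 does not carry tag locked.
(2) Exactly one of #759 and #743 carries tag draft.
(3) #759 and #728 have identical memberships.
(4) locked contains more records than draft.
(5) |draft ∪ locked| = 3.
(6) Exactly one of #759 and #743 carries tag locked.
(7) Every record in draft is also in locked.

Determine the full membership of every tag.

draft = {#728, #759}; locked = {#728, #759, #902}

From (1): #726 ∉ locked.
(7) contrapositive: #726 ∉ draft.
Suppose #728 ∉ draft: no assignment then satisfies all the clues, so #728 ∈ draft.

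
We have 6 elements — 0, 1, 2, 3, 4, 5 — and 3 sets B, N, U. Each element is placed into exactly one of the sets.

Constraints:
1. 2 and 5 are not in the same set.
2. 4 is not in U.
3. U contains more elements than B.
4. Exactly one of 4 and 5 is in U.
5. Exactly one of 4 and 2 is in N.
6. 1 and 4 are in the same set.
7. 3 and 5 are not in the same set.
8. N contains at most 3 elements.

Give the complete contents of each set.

B = {2}; N = {1, 3, 4}; U = {0, 5}

From (2): 4 ∉ U.
(4) (exactly one): 5 ∈ U.
(6): 1 matches 4: 1 ∉ U.
(7): 3 ∉ U.
(1): 2 ∉ U.
Suppose 0 ∈ B: no assignment then satisfies all the clues, so 0 ∉ B.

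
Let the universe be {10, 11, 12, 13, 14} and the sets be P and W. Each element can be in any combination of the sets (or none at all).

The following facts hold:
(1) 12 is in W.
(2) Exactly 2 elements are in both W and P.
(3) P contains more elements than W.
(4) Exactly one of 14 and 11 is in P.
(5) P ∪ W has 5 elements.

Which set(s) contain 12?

From (1): 12 ∈ W.
Suppose 12 ∉ P: no assignment then satisfies all the clues, so 12 ∈ P.

12: P, W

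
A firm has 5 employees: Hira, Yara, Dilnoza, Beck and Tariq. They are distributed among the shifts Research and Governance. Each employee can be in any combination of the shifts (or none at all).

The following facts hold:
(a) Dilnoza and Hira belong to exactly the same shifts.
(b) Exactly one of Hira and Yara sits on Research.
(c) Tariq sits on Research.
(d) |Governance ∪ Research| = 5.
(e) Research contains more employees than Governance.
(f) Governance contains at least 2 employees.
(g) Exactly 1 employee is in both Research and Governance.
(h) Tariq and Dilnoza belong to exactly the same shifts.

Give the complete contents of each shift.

Research = {Beck, Dilnoza, Hira, Tariq}; Governance = {Beck, Yara}

From (c): Tariq ∈ Research.
(h): Dilnoza matches Tariq: Dilnoza ∈ Research.
(a): Hira matches Dilnoza: Hira ∈ Research.
(b) (exactly one): Yara ∉ Research.
Suppose Hira ∈ Governance: no assignment then satisfies all the clues, so Hira ∉ Governance.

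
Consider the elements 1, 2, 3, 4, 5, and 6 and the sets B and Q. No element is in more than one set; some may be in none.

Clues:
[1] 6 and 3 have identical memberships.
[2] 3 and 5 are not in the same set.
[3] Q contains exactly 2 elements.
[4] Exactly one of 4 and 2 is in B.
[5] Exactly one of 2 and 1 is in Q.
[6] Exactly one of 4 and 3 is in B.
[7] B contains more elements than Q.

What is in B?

B = {2, 3, 6}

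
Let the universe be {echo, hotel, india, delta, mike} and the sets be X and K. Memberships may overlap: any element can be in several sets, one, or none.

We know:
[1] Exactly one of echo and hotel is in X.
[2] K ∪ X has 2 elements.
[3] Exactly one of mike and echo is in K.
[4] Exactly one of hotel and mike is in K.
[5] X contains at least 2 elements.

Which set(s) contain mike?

mike: K, X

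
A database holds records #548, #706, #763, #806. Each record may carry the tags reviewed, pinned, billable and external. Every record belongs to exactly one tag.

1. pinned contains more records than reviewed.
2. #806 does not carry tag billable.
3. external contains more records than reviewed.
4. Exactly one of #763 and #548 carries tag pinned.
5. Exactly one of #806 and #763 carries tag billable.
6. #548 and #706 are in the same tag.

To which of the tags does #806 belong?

#806: external

From (2): #806 ∉ billable.
(5) (exactly one): #763 ∈ billable.
(4) (exactly one): #548 ∈ pinned.
(6): #706 matches #548: #706 ∉ reviewed.
(6): #706 matches #548: #706 ∈ pinned.
Suppose #806 ∈ reviewed: no assignment then satisfies all the clues, so #806 ∉ reviewed.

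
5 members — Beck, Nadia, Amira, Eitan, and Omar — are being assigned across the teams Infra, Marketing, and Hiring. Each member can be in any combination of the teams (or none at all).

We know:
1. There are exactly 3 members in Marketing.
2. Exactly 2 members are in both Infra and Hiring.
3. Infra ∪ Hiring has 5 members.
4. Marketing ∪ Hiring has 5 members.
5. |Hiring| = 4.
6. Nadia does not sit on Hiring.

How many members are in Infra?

3

From (6): Nadia ∉ Hiring.
(5): only 4 candidates remain for Hiring, so all are in.
Suppose Nadia ∉ Infra: no assignment then satisfies all the clues, so Nadia ∈ Infra.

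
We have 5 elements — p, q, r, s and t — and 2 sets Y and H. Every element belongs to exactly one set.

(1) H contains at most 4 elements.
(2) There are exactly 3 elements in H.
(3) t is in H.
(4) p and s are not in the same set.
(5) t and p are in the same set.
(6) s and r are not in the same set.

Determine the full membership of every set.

Y = {q, s}; H = {p, r, t}

From (3): t ∈ H.
(5): p matches t: p ∉ Y.
(5): p matches t: p ∈ H.
(4): s ∉ H.
Only one set left: s ∈ Y.
(6): r ∉ Y.
Only one set left: r ∈ H.
(2): H already has 3, so the rest are out.
Only one set left: q ∈ Y.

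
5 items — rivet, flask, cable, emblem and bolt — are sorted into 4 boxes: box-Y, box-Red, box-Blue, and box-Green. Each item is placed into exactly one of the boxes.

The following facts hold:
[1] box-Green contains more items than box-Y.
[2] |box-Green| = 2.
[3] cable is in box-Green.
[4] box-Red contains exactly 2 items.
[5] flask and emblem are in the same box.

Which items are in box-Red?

From (3): cable ∈ box-Green.
Suppose rivet ∈ box-Red: no assignment then satisfies all the clues, so rivet ∉ box-Red.

box-Red = {emblem, flask}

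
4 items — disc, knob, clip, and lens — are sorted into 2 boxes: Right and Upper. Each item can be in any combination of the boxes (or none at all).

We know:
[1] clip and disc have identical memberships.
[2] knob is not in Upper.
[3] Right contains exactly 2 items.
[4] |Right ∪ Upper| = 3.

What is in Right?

Right = {clip, disc}

From (2): knob ∉ Upper.
Suppose disc ∉ Right: no assignment then satisfies all the clues, so disc ∈ Right.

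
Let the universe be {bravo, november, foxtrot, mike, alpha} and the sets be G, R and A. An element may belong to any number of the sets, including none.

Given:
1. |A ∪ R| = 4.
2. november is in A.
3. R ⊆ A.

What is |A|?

4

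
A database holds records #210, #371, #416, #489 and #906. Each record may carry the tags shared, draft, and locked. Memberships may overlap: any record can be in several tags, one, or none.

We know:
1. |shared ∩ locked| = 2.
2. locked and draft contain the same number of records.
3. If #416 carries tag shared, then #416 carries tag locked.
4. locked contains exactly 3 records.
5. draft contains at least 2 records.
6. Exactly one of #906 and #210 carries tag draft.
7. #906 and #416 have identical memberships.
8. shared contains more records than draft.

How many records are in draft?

3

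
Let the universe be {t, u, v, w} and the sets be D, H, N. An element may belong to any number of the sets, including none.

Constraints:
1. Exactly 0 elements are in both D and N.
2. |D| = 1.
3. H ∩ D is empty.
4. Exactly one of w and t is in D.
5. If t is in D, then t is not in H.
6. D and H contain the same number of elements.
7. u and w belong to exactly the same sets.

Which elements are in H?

H = {v}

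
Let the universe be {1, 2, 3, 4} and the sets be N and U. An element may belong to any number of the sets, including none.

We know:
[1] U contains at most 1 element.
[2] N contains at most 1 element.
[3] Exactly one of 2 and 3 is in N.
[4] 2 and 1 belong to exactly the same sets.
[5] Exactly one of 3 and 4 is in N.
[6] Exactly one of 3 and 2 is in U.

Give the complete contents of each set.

N = {3}; U = {3}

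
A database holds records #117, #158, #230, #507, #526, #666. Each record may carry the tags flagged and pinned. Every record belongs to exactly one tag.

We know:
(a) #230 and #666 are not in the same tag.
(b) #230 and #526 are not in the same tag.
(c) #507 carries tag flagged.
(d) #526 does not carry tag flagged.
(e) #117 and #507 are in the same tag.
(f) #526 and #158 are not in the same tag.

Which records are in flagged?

flagged = {#117, #158, #230, #507}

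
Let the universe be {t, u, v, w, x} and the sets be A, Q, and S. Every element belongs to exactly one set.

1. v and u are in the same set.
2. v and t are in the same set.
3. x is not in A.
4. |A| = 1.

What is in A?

A = {w}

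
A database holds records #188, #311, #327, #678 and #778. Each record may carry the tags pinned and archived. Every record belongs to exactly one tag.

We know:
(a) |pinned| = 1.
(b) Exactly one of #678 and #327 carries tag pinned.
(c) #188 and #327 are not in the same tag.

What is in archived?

archived = {#188, #311, #678, #778}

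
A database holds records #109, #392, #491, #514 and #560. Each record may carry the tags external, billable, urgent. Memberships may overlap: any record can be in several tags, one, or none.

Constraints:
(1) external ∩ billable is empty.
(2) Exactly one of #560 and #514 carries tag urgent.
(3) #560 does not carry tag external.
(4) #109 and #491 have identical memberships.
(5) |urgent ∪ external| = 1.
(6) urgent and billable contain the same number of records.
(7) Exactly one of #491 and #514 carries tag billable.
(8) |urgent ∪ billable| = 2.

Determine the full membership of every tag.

external = {}; billable = {#514}; urgent = {#560}

From (3): #560 ∉ external.
Suppose #109 ∈ external: no assignment then satisfies all the clues, so #109 ∉ external.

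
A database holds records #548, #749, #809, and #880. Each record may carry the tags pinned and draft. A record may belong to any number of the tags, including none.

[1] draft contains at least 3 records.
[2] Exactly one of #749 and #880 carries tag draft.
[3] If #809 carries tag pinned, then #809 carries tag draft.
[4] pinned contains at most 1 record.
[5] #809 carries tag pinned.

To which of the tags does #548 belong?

From (5): #809 ∈ pinned.
(3): #809 ∈ draft.
(4): pinned already has 1, so the rest are out.
Suppose #548 ∉ draft: no assignment then satisfies all the clues, so #548 ∈ draft.

#548: draft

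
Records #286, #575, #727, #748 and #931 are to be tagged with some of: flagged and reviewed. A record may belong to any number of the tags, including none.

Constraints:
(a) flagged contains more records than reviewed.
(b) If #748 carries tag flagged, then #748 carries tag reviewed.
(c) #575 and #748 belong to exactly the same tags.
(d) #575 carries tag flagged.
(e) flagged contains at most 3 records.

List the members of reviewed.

reviewed = {#575, #748}

From (d): #575 ∈ flagged.
(c): #748 matches #575: #748 ∈ flagged.
(b): #748 ∈ reviewed.
(c): #575 matches #748: #575 ∈ reviewed.
Suppose #286 ∈ reviewed: no assignment then satisfies all the clues, so #286 ∉ reviewed.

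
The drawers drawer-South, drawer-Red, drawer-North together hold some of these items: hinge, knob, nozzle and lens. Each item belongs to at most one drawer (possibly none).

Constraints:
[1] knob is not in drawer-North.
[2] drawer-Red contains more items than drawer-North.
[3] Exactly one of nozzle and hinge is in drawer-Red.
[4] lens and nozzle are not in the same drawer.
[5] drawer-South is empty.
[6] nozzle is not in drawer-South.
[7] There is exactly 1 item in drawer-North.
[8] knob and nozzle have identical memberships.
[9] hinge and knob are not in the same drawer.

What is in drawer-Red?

drawer-Red = {knob, nozzle}

From (1): knob ∉ drawer-North.
From (6): nozzle ∉ drawer-South.
(5): drawer-South already has 0, so the rest are out.
(8): nozzle matches knob: nozzle ∉ drawer-North.
Suppose hinge ∈ drawer-Red: no assignment then satisfies all the clues, so hinge ∉ drawer-Red.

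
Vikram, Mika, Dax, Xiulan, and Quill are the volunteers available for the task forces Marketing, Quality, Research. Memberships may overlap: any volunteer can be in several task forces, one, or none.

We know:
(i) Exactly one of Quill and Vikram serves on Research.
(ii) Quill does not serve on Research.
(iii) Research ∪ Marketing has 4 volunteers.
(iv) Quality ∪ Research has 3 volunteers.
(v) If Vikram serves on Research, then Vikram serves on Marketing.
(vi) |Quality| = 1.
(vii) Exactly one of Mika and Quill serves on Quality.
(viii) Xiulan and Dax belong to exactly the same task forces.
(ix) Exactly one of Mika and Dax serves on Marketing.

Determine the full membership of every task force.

Marketing = {Dax, Vikram, Xiulan}; Quality = {Quill}; Research = {Mika, Vikram}

From (ii): Quill ∉ Research.
(i) (exactly one): Vikram ∈ Research.
(v): Vikram ∈ Marketing.
Suppose Vikram ∈ Quality: no assignment then satisfies all the clues, so Vikram ∉ Quality.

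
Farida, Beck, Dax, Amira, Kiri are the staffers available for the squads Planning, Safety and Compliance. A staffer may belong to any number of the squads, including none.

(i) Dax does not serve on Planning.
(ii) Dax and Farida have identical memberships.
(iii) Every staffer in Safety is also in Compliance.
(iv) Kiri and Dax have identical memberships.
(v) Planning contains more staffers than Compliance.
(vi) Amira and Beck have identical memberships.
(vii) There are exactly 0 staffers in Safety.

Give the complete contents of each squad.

Planning = {Amira, Beck}; Safety = {}; Compliance = {}

From (i): Dax ∉ Planning.
(ii): Farida matches Dax: Farida ∉ Planning.
(iv): Kiri matches Dax: Kiri ∉ Planning.
(vii): Safety already has 0, so the rest are out.
Suppose Farida ∈ Compliance: no assignment then satisfies all the clues, so Farida ∉ Compliance.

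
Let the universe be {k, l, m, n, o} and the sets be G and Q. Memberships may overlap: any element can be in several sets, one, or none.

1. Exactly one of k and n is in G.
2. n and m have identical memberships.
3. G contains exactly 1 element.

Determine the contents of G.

G = {k}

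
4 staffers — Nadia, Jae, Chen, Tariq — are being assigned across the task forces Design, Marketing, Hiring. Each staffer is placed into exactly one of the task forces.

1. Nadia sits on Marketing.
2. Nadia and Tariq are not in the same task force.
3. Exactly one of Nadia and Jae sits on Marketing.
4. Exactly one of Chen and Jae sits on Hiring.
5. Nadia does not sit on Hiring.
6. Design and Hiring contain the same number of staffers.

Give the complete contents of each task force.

From (1): Nadia ∈ Marketing.
(2): Tariq ∉ Marketing.
(3) (exactly one): Jae ∉ Marketing.
Suppose Jae ∈ Design: no assignment then satisfies all the clues, so Jae ∉ Design.

Design = {Tariq}; Marketing = {Chen, Nadia}; Hiring = {Jae}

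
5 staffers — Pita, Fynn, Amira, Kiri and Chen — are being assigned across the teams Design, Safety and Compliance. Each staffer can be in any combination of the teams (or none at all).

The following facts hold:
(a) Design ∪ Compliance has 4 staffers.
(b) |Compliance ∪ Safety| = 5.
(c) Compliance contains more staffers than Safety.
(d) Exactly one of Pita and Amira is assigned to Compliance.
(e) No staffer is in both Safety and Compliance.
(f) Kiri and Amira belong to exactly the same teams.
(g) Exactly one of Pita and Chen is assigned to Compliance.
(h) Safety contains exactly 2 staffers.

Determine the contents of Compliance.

Compliance = {Amira, Chen, Kiri}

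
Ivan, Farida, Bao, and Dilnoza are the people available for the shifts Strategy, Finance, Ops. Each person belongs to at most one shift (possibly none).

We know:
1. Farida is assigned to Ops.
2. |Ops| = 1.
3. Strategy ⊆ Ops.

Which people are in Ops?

Ops = {Farida}

From (1): Farida ∈ Ops.
(2): Ops already has 1, so the rest are out.
(3) contrapositive: Ivan ∉ Strategy.
(3) contrapositive: Bao ∉ Strategy.
(3) contrapositive: Dilnoza ∉ Strategy.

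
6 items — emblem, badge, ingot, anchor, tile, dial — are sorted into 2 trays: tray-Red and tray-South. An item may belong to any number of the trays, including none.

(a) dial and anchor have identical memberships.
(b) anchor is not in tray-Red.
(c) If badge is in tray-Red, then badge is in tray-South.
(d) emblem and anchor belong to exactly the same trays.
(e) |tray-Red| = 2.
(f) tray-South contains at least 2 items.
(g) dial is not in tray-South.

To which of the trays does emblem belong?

emblem: none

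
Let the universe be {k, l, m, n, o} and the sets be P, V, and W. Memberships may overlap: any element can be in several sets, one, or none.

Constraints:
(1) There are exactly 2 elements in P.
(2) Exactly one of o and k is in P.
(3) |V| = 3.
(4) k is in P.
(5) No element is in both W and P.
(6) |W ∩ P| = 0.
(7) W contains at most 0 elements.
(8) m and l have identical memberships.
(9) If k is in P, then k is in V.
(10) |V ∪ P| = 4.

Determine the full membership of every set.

P = {k, n}; V = {k, l, m}; W = {}

From (4): k ∈ P.
(2) (exactly one): o ∉ P.
(5) (disjoint): k ∉ W.
(7): W already has 0, so the rest are out.
(9): k ∈ V.
Suppose l ∈ P: no assignment then satisfies all the clues, so l ∉ P.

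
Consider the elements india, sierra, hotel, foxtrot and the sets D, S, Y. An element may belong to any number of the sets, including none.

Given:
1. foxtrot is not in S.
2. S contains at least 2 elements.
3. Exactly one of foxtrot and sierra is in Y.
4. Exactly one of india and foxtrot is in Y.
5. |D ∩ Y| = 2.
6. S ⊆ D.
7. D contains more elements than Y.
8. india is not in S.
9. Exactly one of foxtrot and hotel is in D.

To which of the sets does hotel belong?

hotel: D, S

From (1): foxtrot ∉ S.
From (8): india ∉ S.
(2): only 2 candidates remain for S, so all are in.
(6) with sierra ∈ S: sierra ∈ D.
(6) with hotel ∈ S: hotel ∈ D.
(9) (exactly one): foxtrot ∉ D.
Suppose hotel ∈ Y: no assignment then satisfies all the clues, so hotel ∉ Y.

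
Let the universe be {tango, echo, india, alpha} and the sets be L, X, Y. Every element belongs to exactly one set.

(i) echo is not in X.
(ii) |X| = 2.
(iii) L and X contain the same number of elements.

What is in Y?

Y = {}

From (i): echo ∉ X.
Suppose tango ∈ Y: no assignment then satisfies all the clues, so tango ∉ Y.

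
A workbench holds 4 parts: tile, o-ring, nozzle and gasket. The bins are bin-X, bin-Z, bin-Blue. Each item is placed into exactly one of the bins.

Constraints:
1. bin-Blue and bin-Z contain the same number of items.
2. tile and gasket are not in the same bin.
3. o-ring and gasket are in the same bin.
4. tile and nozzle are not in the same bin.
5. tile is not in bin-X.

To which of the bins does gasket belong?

From (5): tile ∉ bin-X.
Suppose gasket ∉ bin-X: no assignment then satisfies all the clues, so gasket ∈ bin-X.

gasket: bin-X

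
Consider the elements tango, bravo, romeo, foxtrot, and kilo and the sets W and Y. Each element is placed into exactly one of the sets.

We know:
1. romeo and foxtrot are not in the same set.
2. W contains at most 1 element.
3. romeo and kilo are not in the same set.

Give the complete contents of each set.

W = {romeo}; Y = {bravo, foxtrot, kilo, tango}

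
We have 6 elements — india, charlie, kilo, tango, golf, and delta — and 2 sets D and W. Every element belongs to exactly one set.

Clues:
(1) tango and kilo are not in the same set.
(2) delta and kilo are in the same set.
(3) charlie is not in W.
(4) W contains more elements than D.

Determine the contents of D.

D = {charlie, tango}

From (3): charlie ∉ W.
Only one set left: charlie ∈ D.
Suppose india ∈ D: no assignment then satisfies all the clues, so india ∉ D.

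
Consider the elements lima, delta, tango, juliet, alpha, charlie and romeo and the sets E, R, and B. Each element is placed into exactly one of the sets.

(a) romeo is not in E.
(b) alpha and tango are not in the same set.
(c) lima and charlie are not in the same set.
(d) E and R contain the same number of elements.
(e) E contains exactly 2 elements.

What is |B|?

3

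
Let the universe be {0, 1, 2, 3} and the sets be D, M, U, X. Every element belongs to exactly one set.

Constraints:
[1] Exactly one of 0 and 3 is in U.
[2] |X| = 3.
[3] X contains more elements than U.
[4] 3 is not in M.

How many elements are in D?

From (4): 3 ∉ M.
Suppose 0 ∈ D: no assignment then satisfies all the clues, so 0 ∉ D.

0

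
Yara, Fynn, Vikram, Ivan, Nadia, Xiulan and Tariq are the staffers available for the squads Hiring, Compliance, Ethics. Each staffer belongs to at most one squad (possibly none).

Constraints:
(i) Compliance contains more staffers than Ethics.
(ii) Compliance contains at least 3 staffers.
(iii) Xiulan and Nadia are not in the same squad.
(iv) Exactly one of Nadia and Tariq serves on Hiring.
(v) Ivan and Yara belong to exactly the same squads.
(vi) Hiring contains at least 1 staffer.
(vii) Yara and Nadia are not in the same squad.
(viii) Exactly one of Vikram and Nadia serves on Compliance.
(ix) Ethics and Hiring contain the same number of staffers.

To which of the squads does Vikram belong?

Vikram: Compliance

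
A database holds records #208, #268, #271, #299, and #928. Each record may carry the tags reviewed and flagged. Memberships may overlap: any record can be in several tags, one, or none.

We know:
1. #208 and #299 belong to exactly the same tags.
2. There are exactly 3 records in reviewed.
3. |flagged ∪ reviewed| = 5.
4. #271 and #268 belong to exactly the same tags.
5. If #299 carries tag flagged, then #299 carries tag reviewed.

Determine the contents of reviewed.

reviewed = {#208, #299, #928}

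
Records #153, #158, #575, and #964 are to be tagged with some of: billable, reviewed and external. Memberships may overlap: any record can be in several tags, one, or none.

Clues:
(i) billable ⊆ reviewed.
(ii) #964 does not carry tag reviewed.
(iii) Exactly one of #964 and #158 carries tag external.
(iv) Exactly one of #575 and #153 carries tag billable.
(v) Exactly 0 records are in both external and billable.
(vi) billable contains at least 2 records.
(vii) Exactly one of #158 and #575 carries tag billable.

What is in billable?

billable = {#153, #158}

From (ii): #964 ∉ reviewed.
(i) contrapositive: #964 ∉ billable.
Suppose #153 ∉ billable: no assignment then satisfies all the clues, so #153 ∈ billable.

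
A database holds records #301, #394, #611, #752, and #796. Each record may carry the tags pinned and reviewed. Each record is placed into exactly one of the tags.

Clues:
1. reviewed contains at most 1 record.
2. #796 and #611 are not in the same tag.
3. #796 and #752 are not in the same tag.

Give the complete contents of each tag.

pinned = {#301, #394, #611, #752}; reviewed = {#796}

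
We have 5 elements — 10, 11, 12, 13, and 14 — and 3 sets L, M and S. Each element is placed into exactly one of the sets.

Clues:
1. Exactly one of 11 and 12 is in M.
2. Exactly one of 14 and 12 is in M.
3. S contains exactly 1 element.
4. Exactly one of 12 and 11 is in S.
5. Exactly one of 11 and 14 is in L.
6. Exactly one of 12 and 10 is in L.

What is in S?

S = {11}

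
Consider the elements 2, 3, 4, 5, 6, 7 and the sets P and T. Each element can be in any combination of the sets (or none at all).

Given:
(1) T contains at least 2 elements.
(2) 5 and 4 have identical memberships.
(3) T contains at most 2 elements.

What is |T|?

2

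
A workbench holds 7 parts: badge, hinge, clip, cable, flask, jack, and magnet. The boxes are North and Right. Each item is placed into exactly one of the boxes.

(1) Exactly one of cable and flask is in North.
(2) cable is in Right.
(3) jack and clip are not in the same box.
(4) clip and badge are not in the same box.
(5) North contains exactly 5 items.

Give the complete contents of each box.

North = {badge, flask, hinge, jack, magnet}; Right = {cable, clip}

From (2): cable ∈ Right.
(1) (exactly one): flask ∈ North.
Suppose badge ∉ North: no assignment then satisfies all the clues, so badge ∈ North.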